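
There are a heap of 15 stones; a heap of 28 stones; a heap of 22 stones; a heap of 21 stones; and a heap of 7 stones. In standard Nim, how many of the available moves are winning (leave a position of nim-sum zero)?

3

Compute the nim-sum pairwise:
15 XOR 28 = 19
19 XOR 22 = 5
5 XOR 21 = 16
16 XOR 7 = 23
The overall nim-sum is X = 23. A heap of size p has a winning move iff p XOR X < p (reduce it to p XOR X).
  15: 15 XOR 23 = 24 ≥ 15 — no move.
  28: 28 XOR 23 = 11 < 28 — winning move (to 11).
  22: 22 XOR 23 = 1 < 22 — winning move (to 1).
  21: 21 XOR 23 = 2 < 21 — winning move (to 2).
  7: 7 XOR 23 = 16 ≥ 7 — no move.
That gives 3 winning moves.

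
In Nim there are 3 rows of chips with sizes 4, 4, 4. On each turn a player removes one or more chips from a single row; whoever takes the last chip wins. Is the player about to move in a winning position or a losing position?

Compute the nim-sum pairwise:
4 XOR 4 = 0
0 XOR 4 = 4
The nim-sum is 4 ≠ 0, so this is an N-position: the player to move can win.

Winning position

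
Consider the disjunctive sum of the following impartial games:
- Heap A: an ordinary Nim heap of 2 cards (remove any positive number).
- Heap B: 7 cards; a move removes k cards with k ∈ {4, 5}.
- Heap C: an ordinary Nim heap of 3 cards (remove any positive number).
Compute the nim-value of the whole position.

Heap A is a plain Nim heap of size 2, so its Grundy value is 2.
For heap B, compute g(0), g(1), … with moves {4, 5}:
g(0) = mex{} = 0
g(1) = mex{} = 0
g(2) = mex{} = 0
g(3) = mex{} = 0
g(4) = mex{0} = 1
g(5) = mex{0} = 1
g(6) = mex{0} = 1
g(7) = mex{0} = 1
So g(7) = 1.
Heap C is a plain Nim heap of size 3, so its Grundy value is 3.
The value of a disjunctive sum is the nim-sum of the parts.
Combined value = 2 ⊕ 1 ⊕ 3 = 0.

0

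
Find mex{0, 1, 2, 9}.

The values 0, 1, 2 are all present; 3 is the first non-negative integer missing from the set.

3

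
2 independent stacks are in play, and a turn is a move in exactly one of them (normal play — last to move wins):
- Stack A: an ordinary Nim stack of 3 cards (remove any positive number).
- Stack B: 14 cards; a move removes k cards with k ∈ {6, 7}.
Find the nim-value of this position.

3

Stack A is a plain Nim stack of size 3, so its Grundy value is 3.
Grundy values for stack B (subtraction set {6, 7}):
k:     0  1  2  3  4  5  6  7  8  9 10 11 12 13 14
g(k):  0  0  0  0  0  0  1  1  1  1  1  1  2  0  0
So g(14) = 0.
By the Sprague-Grundy theorem, the Grundy value of a sum of independent games is the XOR of the component values.
Combined value = 3 XOR 0 = 3.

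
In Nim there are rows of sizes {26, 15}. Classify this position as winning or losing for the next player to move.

Nim-sum: 26 ^ 15 = 21.
The nim-sum is 21 ≠ 0, so this is an N-position: the player to move can win.

Winning position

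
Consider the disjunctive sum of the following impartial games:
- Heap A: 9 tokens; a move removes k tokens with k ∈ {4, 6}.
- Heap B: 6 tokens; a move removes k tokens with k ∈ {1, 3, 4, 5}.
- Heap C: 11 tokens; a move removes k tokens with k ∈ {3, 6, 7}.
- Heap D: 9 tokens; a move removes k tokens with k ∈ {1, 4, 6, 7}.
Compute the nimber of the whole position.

For heap A, compute g(0), g(1), … with moves {4, 6}:
k:     0  1  2  3  4  5  6  7  8  9
g(k):  0  0  0  0  1  1  1  1  2  2
So g(9) = 2.
Build the Grundy sequence for heap B with g(k) = mex{g(k−s) : s ∈ {1, 3, 4, 5}, s ≤ k}:
g(0) = mex{} = 0
g(1) = mex{0} = 1
g(2) = mex{1} = 0
g(3) = mex{0} = 1
g(4) = mex{0,1} = 2
g(5) = mex{0,1,2} = 3
g(6) = mex{0,1,3} = 2
So g(6) = 2.
For heap C, compute g(0), g(1), … with moves {3, 6, 7}:
k:     0  1  2  3  4  5  6  7  8  9 10 11
g(k):  0  0  0  1  1  1  2  2  2  3  0  0
So g(11) = 0.
Grundy values for heap D (subtraction set {1, 4, 6, 7}):
g(0) = mex{} = 0
g(1) = mex{0} = 1
g(2) = mex{1} = 0
g(3) = mex{0} = 1
g(4) = mex{0,1} = 2
g(5) = mex{1,2} = 0
g(6) = mex{0} = 1
g(7) = mex{0,1} = 2
g(8) = mex{0,1,2} = 3
g(9) = mex{0,1,3} = 2
So g(9) = 2.
By the Sprague-Grundy theorem, the Grundy value of a sum of independent games is the XOR of the component values.
Combined value = 2 XOR 2 XOR 0 XOR 2 = 2.

2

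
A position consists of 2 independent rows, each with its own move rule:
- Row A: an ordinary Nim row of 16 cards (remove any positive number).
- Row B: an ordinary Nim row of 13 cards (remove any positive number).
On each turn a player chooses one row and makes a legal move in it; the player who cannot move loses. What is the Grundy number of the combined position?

Row A is a plain Nim row of size 16, so its Grundy value is 16.
Row B is a plain Nim row of size 13, so its Grundy value is 13.
The value of a disjunctive sum is the nim-sum of the parts.
Combined value = 16 ⊕ 13 = 29.

29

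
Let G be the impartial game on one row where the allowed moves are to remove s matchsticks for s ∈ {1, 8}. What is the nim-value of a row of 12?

1

Grundy values for subtraction set {1, 8}:
k:     0  1  2  3  4  5  6  7  8  9 10 11 12
g(k):  0  1  0  1  0  1  0  1  2  0  1  0  1
So g(12) = 1.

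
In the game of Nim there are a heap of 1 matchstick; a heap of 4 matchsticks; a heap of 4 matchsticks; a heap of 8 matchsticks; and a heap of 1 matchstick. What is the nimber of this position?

8

Nim-sum: 1 ⊕ 4 ⊕ 4 ⊕ 8 ⊕ 1 = 8.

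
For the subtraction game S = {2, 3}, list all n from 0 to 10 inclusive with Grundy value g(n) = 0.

0, 1, 5, 6, 10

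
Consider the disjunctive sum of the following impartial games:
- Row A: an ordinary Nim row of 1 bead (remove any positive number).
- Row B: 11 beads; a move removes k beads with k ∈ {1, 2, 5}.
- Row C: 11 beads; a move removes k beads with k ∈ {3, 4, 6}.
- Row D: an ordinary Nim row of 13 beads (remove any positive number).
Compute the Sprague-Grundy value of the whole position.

14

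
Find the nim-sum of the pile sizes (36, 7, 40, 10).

In binary:
  100100  (36)
  000111  (7)
  101000  (40)
  001010  (10)
  ------
  000001  (1)

1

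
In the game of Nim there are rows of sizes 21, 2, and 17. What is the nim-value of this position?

6

In binary:
  10101  (21)
  00010  (2)
  10001  (17)
  -----
  00110  (6)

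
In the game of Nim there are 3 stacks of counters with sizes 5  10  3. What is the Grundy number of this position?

12

Compute the nim-sum pairwise:
5 ⊕ 10 = 15
15 ⊕ 3 = 12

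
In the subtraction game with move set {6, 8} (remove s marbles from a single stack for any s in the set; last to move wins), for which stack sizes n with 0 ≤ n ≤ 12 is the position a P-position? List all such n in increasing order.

0, 1, 2, 3, 4, 5

Build the Grundy sequence with g(k) = mex{g(k−s) : s ∈ {6, 8}, s ≤ k}:
g(0) = mex{} = 0
g(1) = mex{} = 0
g(2) = mex{} = 0
g(3) = mex{} = 0
g(4) = mex{} = 0
g(5) = mex{} = 0
g(6) = mex{0} = 1
g(7) = mex{0} = 1
g(8) = mex{0} = 1
g(9) = mex{0} = 1
g(10) = mex{0} = 1
g(11) = mex{0} = 1
g(12) = mex{0,1} = 2
The P-positions (g = 0) in 0..12 are 0, 1, 2, 3, 4, 5.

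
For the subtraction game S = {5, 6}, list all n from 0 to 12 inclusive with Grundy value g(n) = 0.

Grundy values for subtraction set {5, 6}:
k:     0  1  2  3  4  5  6  7  8  9 10 11 12
g(k):  0  0  0  0  0  1  1  1  1  1  2  0  0
The P-positions (g = 0) in 0..12 are 0, 1, 2, 3, 4, 11, 12.

0, 1, 2, 3, 4, 11, 12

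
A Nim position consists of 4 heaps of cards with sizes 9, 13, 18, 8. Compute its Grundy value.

30

Compute the nim-sum pairwise:
9 ⊕ 13 = 4
4 ⊕ 18 = 22
22 ⊕ 8 = 30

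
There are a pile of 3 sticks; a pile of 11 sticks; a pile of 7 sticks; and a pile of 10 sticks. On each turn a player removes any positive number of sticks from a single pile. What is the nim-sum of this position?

5

Compute the nim-sum pairwise:
3 XOR 11 = 8
8 XOR 7 = 15
15 XOR 10 = 5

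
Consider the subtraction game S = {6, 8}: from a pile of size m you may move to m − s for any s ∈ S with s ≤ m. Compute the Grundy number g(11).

Grundy values for subtraction set {6, 8}:
k:     0  1  2  3  4  5  6  7  8  9 10 11
g(k):  0  0  0  0  0  0  1  1  1  1  1  1
So g(11) = 1.

1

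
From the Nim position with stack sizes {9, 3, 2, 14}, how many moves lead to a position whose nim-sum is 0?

1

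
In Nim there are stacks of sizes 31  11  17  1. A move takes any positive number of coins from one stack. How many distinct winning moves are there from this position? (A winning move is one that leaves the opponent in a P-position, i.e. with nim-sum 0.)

1

Compute the nim-sum pairwise:
31 XOR 11 = 20
20 XOR 17 = 5
5 XOR 1 = 4
The overall nim-sum is X = 4. A stack of size p has a winning move iff p XOR X < p (reduce it to p XOR X).
  31: 31 XOR 4 = 27 < 31 — winning move (to 27).
  11: 11 XOR 4 = 15 ≥ 11 — no move.
  17: 17 XOR 4 = 21 ≥ 17 — no move.
  1: 1 XOR 4 = 5 ≥ 1 — no move.
That gives 1 winning move.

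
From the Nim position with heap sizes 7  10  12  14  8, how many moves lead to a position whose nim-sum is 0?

3

Nim-sum: 7 ^ 10 ^ 12 ^ 14 ^ 8 = 7.
The overall nim-sum is X = 7. A heap of size p has a winning move iff p XOR X < p (reduce it to p XOR X).
  7: 7 XOR 7 = 0 < 7 — winning move (to 0).
  10: 10 XOR 7 = 13 ≥ 10 — no move.
  12: 12 XOR 7 = 11 < 12 — winning move (to 11).
  14: 14 XOR 7 = 9 < 14 — winning move (to 9).
  8: 8 XOR 7 = 15 ≥ 8 — no move.
That gives 3 winning moves.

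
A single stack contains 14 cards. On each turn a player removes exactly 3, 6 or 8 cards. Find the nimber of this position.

Compute g(0), g(1), … for moves {3, 6, 8}:
g(0) = mex{} = 0
g(1) = mex{} = 0
g(2) = mex{} = 0
g(3) = mex{0} = 1
g(4) = mex{0} = 1
g(5) = mex{0} = 1
g(6) = mex{0,1} = 2
g(7) = mex{0,1} = 2
g(8) = mex{0,1} = 2
g(9) = mex{0,1,2} = 3
g(10) = mex{0,1,2} = 3
g(11) = mex{1,2} = 0
g(12) = mex{1,2,3} = 0
g(13) = mex{1,2,3} = 0
g(14) = mex{0,2} = 1
So g(14) = 1.

1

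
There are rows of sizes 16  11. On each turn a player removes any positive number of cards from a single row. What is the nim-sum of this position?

27

Compute the nim-sum pairwise:
16 ^ 11 = 27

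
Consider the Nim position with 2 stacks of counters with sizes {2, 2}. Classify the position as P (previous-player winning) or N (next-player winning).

P-position

Compute the nim-sum pairwise:
2 ^ 2 = 0
The nim-sum is 0, so this is a P-position: the player to move is in a losing position under optimal play.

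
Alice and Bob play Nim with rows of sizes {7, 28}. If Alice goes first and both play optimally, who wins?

Alice wins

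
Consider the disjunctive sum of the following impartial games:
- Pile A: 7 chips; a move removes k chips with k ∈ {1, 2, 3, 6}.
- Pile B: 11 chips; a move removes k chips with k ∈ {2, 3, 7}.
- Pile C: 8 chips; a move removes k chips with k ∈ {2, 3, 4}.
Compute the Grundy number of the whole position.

For pile A, compute g(0), g(1), … with moves {1, 2, 3, 6}:
g(0) = mex{} = 0
g(1) = mex{0} = 1
g(2) = mex{0,1} = 2
g(3) = mex{0,1,2} = 3
g(4) = mex{1,2,3} = 0
g(5) = mex{0,2,3} = 1
g(6) = mex{0,1,3} = 2
g(7) = mex{0,1,2} = 3
So g(7) = 3.
Grundy values for pile B (subtraction set {2, 3, 7}):
g(0) = mex{} = 0
g(1) = mex{} = 0
g(2) = mex{0} = 1
g(3) = mex{0} = 1
g(4) = mex{0,1} = 2
g(5) = mex{1} = 0
g(6) = mex{1,2} = 0
g(7) = mex{0,2} = 1
g(8) = mex{0} = 1
g(9) = mex{0,1} = 2
g(10) = mex{1} = 0
g(11) = mex{1,2} = 0
So g(11) = 0.
Grundy values for pile C (subtraction set {2, 3, 4}):
g(0) = mex{} = 0
g(1) = mex{} = 0
g(2) = mex{0} = 1
g(3) = mex{0} = 1
g(4) = mex{0,1} = 2
g(5) = mex{0,1} = 2
g(6) = mex{1,2} = 0
g(7) = mex{1,2} = 0
g(8) = mex{0,2} = 1
So g(8) = 1.
The value of a disjunctive sum is the nim-sum of the parts.
Combined value = 3 XOR 0 XOR 1 = 2.

2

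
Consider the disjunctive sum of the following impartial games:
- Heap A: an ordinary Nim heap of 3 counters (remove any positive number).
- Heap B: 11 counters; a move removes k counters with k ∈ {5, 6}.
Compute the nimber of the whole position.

Heap A is a plain Nim heap of size 3, so its Grundy value is 3.
For heap B, compute g(0), g(1), … with moves {5, 6}:
g(0) = mex{} = 0
g(1) = mex{} = 0
g(2) = mex{} = 0
g(3) = mex{} = 0
g(4) = mex{} = 0
g(5) = mex{0} = 1
g(6) = mex{0} = 1
g(7) = mex{0} = 1
g(8) = mex{0} = 1
g(9) = mex{0} = 1
g(10) = mex{0,1} = 2
g(11) = mex{1} = 0
So g(11) = 0.
By the Sprague-Grundy theorem, the Grundy value of a sum of independent games is the XOR of the component values.
Combined value = 3 ⊕ 0 = 3.

3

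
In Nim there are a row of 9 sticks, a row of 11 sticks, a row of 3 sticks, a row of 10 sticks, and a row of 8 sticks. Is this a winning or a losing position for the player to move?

Winning position

Nim-sum: 9 ⊕ 11 ⊕ 3 ⊕ 10 ⊕ 8 = 3.
The nim-sum is 3 ≠ 0, so this is an N-position: the player to move can win.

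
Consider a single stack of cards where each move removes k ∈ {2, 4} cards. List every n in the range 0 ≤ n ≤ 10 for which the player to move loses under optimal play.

0, 1, 6, 7

Grundy values for subtraction set {2, 4}:
k:     0  1  2  3  4  5  6  7  8  9 10
g(k):  0  0  1  1  2  2  0  0  1  1  2
The P-positions (g = 0) in 0..10 are 0, 1, 6, 7.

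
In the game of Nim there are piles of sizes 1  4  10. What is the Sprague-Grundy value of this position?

Nim-sum: 1 ⊕ 4 ⊕ 10 = 15.

15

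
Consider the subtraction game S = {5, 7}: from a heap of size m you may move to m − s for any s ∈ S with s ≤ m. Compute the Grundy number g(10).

Grundy values for subtraction set {5, 7}:
k:     0  1  2  3  4  5  6  7  8  9 10
g(k):  0  0  0  0  0  1  1  1  1  1  2
So g(10) = 2.

2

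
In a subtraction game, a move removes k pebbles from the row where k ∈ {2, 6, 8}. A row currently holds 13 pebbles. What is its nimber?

2

Grundy values for subtraction set {2, 6, 8}:
g(0) = mex{} = 0
g(1) = mex{} = 0
g(2) = mex{0} = 1
g(3) = mex{0} = 1
g(4) = mex{1} = 0
g(5) = mex{1} = 0
g(6) = mex{0} = 1
g(7) = mex{0} = 1
g(8) = mex{0,1} = 2
g(9) = mex{0,1} = 2
g(10) = mex{0,1,2} = 3
g(11) = mex{0,1,2} = 3
g(12) = mex{0,1,3} = 2
g(13) = mex{0,1,3} = 2
So g(13) = 2.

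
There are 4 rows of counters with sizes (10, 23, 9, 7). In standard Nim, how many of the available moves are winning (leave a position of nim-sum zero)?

1

Nim-sum: 10 XOR 23 XOR 9 XOR 7 = 19.
The overall nim-sum is X = 19. A row of size p has a winning move iff p XOR X < p (reduce it to p XOR X).
  10: 10 XOR 19 = 25 ≥ 10 — no move.
  23: 23 XOR 19 = 4 < 23 — winning move (to 4).
  9: 9 XOR 19 = 26 ≥ 9 — no move.
  7: 7 XOR 19 = 20 ≥ 7 — no move.
That gives 1 winning move.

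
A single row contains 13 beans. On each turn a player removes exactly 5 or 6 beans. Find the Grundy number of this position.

0

Build the Grundy sequence with g(k) = mex{g(k−s) : s ∈ {5, 6}, s ≤ k}:
k:     0  1  2  3  4  5  6  7  8  9 10 11 12 13
g(k):  0  0  0  0  0  1  1  1  1  1  2  0  0  0
So g(13) = 0.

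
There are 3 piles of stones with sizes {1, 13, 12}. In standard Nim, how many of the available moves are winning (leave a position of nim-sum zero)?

0

Compute the nim-sum pairwise:
1 XOR 13 = 12
12 XOR 12 = 0
The nim-sum is already 0, so every move leaves a nonzero nim-sum — there are no winning moves.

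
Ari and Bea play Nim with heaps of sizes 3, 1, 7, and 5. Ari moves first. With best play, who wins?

Bea wins

In binary:
  011  (3)
  001  (1)
  111  (7)
  101  (5)
  ---
  000  (0)
The nim-sum is 0, so this is a P-position: the player to move is in a losing position under optimal play; Ari is about to move from it and so loses — Bea wins.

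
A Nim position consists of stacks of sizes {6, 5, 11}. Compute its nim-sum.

Nim-sum: 6 ^ 5 ^ 11 = 8.

8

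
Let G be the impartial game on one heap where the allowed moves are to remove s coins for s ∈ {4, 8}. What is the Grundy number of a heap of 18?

Compute g(0), g(1), … for moves {4, 8}:
k:     0  1  2  3  4  5  6  7  8  9 10 11 12 13 14 15 16 17 18
g(k):  0  0  0  0  1  1  1  1  2  2  2  2  0  0  0  0  1  1  1
So g(18) = 1.

1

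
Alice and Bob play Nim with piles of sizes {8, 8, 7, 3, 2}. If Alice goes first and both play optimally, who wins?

Alice wins

Write each in binary and XOR column by column:
  1000  (8)
  1000  (8)
  0111  (7)
  0011  (3)
  0010  (2)
  ----
  0110  (6)
The nim-sum is 6 ≠ 0, so this is an N-position: the player to move can win; Alice has a winning move.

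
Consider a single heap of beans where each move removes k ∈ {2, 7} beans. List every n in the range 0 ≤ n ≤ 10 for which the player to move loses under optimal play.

0, 1, 4, 5, 9, 10

Grundy values for subtraction set {2, 7}:
g(0) = mex{} = 0
g(1) = mex{} = 0
g(2) = mex{0} = 1
g(3) = mex{0} = 1
g(4) = mex{1} = 0
g(5) = mex{1} = 0
g(6) = mex{0} = 1
g(7) = mex{0} = 1
g(8) = mex{0,1} = 2
g(9) = mex{1} = 0
g(10) = mex{1,2} = 0
The P-positions (g = 0) in 0..10 are 0, 1, 4, 5, 9, 10.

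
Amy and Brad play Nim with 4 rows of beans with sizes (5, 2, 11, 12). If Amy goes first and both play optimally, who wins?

Nim-sum: 5 ^ 2 ^ 11 ^ 12 = 0.
The nim-sum is 0, so this is a P-position: the player to move is in a losing position under optimal play; Amy is about to move from it and so loses — Brad wins.

Brad wins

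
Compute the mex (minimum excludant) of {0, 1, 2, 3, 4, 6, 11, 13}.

5

The values 0, 1, 2, 3, 4 are all present; 5 is the first non-negative integer missing from the set.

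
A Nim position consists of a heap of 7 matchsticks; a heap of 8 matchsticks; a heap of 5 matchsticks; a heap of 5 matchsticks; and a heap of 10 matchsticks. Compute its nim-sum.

5

In binary:
  0111  (7)
  1000  (8)
  0101  (5)
  0101  (5)
  1010  (10)
  ----
  0101  (5)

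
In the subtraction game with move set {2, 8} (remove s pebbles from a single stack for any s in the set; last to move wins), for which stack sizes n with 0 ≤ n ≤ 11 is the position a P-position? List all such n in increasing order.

Build the Grundy sequence with g(k) = mex{g(k−s) : s ∈ {2, 8}, s ≤ k}:
k:     0  1  2  3  4  5  6  7  8  9 10 11
g(k):  0  0  1  1  0  0  1  1  2  2  0  0
The P-positions (g = 0) in 0..11 are 0, 1, 4, 5, 10, 11.

0, 1, 4, 5, 10, 11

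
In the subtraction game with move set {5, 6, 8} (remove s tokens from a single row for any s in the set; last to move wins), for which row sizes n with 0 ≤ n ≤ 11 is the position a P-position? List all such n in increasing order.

0, 1, 2, 3, 4

Build the Grundy sequence with g(k) = mex{g(k−s) : s ∈ {5, 6, 8}, s ≤ k}:
g(0) = mex{} = 0
g(1) = mex{} = 0
g(2) = mex{} = 0
g(3) = mex{} = 0
g(4) = mex{} = 0
g(5) = mex{0} = 1
g(6) = mex{0} = 1
g(7) = mex{0} = 1
g(8) = mex{0} = 1
g(9) = mex{0} = 1
g(10) = mex{0,1} = 2
g(11) = mex{0,1} = 2
The P-positions (g = 0) in 0..11 are 0, 1, 2, 3, 4.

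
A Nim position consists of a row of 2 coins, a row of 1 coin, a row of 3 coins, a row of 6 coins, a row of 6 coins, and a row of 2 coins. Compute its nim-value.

Compute the nim-sum pairwise:
2 ⊕ 1 = 3
3 ⊕ 3 = 0
0 ⊕ 6 = 6
6 ⊕ 6 = 0
0 ⊕ 2 = 2

2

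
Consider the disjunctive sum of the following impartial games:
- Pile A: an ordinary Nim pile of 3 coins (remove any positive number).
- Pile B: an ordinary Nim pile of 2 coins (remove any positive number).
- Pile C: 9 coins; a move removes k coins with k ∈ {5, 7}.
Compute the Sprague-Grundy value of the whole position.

0

Pile A is a plain Nim pile of size 3, so its Grundy value is 3.
Pile B is a plain Nim pile of size 2, so its Grundy value is 2.
For pile C, compute g(0), g(1), … with moves {5, 7}:
k:     0  1  2  3  4  5  6  7  8  9
g(k):  0  0  0  0  0  1  1  1  1  1
So g(9) = 1.
The value of a disjunctive sum is the nim-sum of the parts.
Combined value = 3 ⊕ 2 ⊕ 1 = 0.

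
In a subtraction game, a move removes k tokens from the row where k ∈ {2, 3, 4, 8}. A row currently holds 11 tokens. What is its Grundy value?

2

Build the Grundy sequence with g(k) = mex{g(k−s) : s ∈ {2, 3, 4, 8}, s ≤ k}:
k:     0  1  2  3  4  5  6  7  8  9 10 11
g(k):  0  0  1  1  2  2  0  0  1  1  2  2
So g(11) = 2.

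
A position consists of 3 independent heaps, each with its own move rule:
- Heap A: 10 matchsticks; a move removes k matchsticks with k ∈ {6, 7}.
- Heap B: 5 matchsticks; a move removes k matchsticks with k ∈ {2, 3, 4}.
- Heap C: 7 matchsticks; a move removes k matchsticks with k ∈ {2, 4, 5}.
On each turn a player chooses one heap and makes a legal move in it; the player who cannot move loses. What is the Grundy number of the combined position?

3

Build the Grundy sequence for heap A with g(k) = mex{g(k−s) : s ∈ {6, 7}, s ≤ k}:
g(0) = mex{} = 0
g(1) = mex{} = 0
g(2) = mex{} = 0
g(3) = mex{} = 0
g(4) = mex{} = 0
g(5) = mex{} = 0
g(6) = mex{0} = 1
g(7) = mex{0} = 1
g(8) = mex{0} = 1
g(9) = mex{0} = 1
g(10) = mex{0} = 1
So g(10) = 1.
For heap B, compute g(0), g(1), … with moves {2, 3, 4}:
k:     0  1  2  3  4  5
g(k):  0  0  1  1  2  2
So g(5) = 2.
Grundy values for heap C (subtraction set {2, 4, 5}):
g(0) = mex{} = 0
g(1) = mex{} = 0
g(2) = mex{0} = 1
g(3) = mex{0} = 1
g(4) = mex{0,1} = 2
g(5) = mex{0,1} = 2
g(6) = mex{0,1,2} = 3
g(7) = mex{1,2} = 0
So g(7) = 0.
The value of a disjunctive sum is the nim-sum of the parts.
Combined value = 1 XOR 2 XOR 0 = 3.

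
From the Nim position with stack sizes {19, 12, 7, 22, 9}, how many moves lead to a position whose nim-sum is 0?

3

Nim-sum: 19 XOR 12 XOR 7 XOR 22 XOR 9 = 7.
The overall nim-sum is X = 7. A stack of size p has a winning move iff p XOR X < p (reduce it to p XOR X).
  19: 19 XOR 7 = 20 ≥ 19 — no move.
  12: 12 XOR 7 = 11 < 12 — winning move (to 11).
  7: 7 XOR 7 = 0 < 7 — winning move (to 0).
  22: 22 XOR 7 = 17 < 22 — winning move (to 17).
  9: 9 XOR 7 = 14 ≥ 9 — no move.
That gives 3 winning moves.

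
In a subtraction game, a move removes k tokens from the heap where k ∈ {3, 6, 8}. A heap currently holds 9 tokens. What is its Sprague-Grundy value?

3

Build the Grundy sequence with g(k) = mex{g(k−s) : s ∈ {3, 6, 8}, s ≤ k}:
g(0) = mex{} = 0
g(1) = mex{} = 0
g(2) = mex{} = 0
g(3) = mex{0} = 1
g(4) = mex{0} = 1
g(5) = mex{0} = 1
g(6) = mex{0,1} = 2
g(7) = mex{0,1} = 2
g(8) = mex{0,1} = 2
g(9) = mex{0,1,2} = 3
So g(9) = 3.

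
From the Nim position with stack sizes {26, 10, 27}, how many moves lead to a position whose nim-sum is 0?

3

Nim-sum: 26 XOR 10 XOR 27 = 11.
The overall nim-sum is X = 11. A stack of size p has a winning move iff p XOR X < p (reduce it to p XOR X).
  26: 26 XOR 11 = 17 < 26 — winning move (to 17).
  10: 10 XOR 11 = 1 < 10 — winning move (to 1).
  27: 27 XOR 11 = 16 < 27 — winning move (to 16).
That gives 3 winning moves.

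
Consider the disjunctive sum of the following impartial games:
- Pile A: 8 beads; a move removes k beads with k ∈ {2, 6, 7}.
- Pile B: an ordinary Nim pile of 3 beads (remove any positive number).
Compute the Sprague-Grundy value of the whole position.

For pile A, compute g(0), g(1), … with moves {2, 6, 7}:
g(0) = mex{} = 0
g(1) = mex{} = 0
g(2) = mex{0} = 1
g(3) = mex{0} = 1
g(4) = mex{1} = 0
g(5) = mex{1} = 0
g(6) = mex{0} = 1
g(7) = mex{0} = 1
g(8) = mex{0,1} = 2
So g(8) = 2.
Pile B is a plain Nim pile of size 3, so its Grundy value is 3.
By the Sprague-Grundy theorem, the Grundy value of a sum of independent games is the XOR of the component values.
Combined value = 2 XOR 3 = 1.

1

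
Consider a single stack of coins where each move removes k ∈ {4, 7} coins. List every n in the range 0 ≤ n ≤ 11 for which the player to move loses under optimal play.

0, 1, 2, 3, 11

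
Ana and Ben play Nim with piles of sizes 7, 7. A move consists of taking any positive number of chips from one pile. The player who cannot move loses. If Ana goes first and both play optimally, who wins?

Write each in binary and XOR column by column:
  111  (7)
  111  (7)
  ---
  000  (0)
The nim-sum is 0, so this is a P-position: the player to move is in a losing position under optimal play; Ana is about to move from it and so loses — Ben wins.

Ben wins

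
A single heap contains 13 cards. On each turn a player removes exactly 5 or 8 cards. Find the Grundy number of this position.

Compute g(0), g(1), … for moves {5, 8}:
g(0) = mex{} = 0
g(1) = mex{} = 0
g(2) = mex{} = 0
g(3) = mex{} = 0
g(4) = mex{} = 0
g(5) = mex{0} = 1
g(6) = mex{0} = 1
g(7) = mex{0} = 1
g(8) = mex{0} = 1
g(9) = mex{0} = 1
g(10) = mex{0,1} = 2
g(11) = mex{0,1} = 2
g(12) = mex{0,1} = 2
g(13) = mex{1} = 0
So g(13) = 0.

0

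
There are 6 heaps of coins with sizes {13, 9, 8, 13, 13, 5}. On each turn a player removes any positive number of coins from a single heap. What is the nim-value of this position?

Bitwise XOR of the heap sizes:
  1101  (13)
  1001  (9)
  1000  (8)
  1101  (13)
  1101  (13)
  0101  (5)
  ----
  1001  (9)

9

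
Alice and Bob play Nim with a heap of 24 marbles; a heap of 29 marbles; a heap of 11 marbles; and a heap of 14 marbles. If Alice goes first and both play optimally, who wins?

Compute the nim-sum pairwise:
24 XOR 29 = 5
5 XOR 11 = 14
14 XOR 14 = 0
The nim-sum is 0, so this is a P-position: the player to move is in a losing position under optimal play; Alice is about to move from it and so loses — Bob wins.

Bob wins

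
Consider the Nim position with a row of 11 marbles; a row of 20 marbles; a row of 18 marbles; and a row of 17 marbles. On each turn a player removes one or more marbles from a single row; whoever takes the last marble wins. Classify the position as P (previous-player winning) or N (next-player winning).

Nim-sum: 11 XOR 20 XOR 18 XOR 17 = 28.
The nim-sum is 28 ≠ 0, so this is an N-position: the player to move can win.

N-position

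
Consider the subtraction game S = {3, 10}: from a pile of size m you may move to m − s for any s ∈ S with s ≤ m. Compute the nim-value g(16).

1

Build the Grundy sequence with g(k) = mex{g(k−s) : s ∈ {3, 10}, s ≤ k}:
k:     0  1  2  3  4  5  6  7  8  9 10 11 12 13 14 15 16
g(k):  0  0  0  1  1  1  0  0  0  1  1  1  2  0  0  0  1
So g(16) = 1.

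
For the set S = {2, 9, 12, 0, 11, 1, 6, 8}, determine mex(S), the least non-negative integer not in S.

3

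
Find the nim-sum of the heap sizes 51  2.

49

Compute the nim-sum pairwise:
51 ⊕ 2 = 49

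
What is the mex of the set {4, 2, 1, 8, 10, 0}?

3

The values 0, 1, 2 are all present; 3 is the first non-negative integer missing from the set.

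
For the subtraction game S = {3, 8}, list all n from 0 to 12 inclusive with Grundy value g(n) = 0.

0, 1, 2, 6, 7, 11, 12

Compute g(0), g(1), … for moves {3, 8}:
g(0) = mex{} = 0
g(1) = mex{} = 0
g(2) = mex{} = 0
g(3) = mex{0} = 1
g(4) = mex{0} = 1
g(5) = mex{0} = 1
g(6) = mex{1} = 0
g(7) = mex{1} = 0
g(8) = mex{0,1} = 2
g(9) = mex{0} = 1
g(10) = mex{0} = 1
g(11) = mex{1,2} = 0
g(12) = mex{1} = 0
The P-positions (g = 0) in 0..12 are 0, 1, 2, 6, 7, 11, 12.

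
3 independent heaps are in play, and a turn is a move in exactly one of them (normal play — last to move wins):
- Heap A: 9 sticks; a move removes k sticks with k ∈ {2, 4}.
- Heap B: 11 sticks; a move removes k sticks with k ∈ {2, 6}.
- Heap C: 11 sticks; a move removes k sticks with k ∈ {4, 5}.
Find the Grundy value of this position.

Build the Grundy sequence for heap A with g(k) = mex{g(k−s) : s ∈ {2, 4}, s ≤ k}:
k:     0  1  2  3  4  5  6  7  8  9
g(k):  0  0  1  1  2  2  0  0  1  1
So g(9) = 1.
Build the Grundy sequence for heap B with g(k) = mex{g(k−s) : s ∈ {2, 6}, s ≤ k}:
k:     0  1  2  3  4  5  6  7  8  9 10 11
g(k):  0  0  1  1  0  0  1  1  0  0  1  1
So g(11) = 1.
Build the Grundy sequence for heap C with g(k) = mex{g(k−s) : s ∈ {4, 5}, s ≤ k}:
g(0) = mex{} = 0
g(1) = mex{} = 0
g(2) = mex{} = 0
g(3) = mex{} = 0
g(4) = mex{0} = 1
g(5) = mex{0} = 1
g(6) = mex{0} = 1
g(7) = mex{0} = 1
g(8) = mex{0,1} = 2
g(9) = mex{1} = 0
g(10) = mex{1} = 0
g(11) = mex{1} = 0
So g(11) = 0.
The value of a disjunctive sum is the nim-sum of the parts.
Combined value = 1 XOR 1 XOR 0 = 0.

0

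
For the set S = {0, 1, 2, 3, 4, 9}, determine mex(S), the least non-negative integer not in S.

The values 0, 1, 2, 3, 4 are all present; 5 is the first non-negative integer missing from the set.

5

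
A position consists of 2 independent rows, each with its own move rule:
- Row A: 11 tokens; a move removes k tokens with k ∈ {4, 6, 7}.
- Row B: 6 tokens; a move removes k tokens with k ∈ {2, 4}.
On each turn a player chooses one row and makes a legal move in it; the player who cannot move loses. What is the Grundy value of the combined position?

For row A, compute g(0), g(1), … with moves {4, 6, 7}:
k:     0  1  2  3  4  5  6  7  8  9 10 11
g(k):  0  0  0  0  1  1  1  1  2  2  2  0
So g(11) = 0.
Build the Grundy sequence for row B with g(k) = mex{g(k−s) : s ∈ {2, 4}, s ≤ k}:
g(0) = mex{} = 0
g(1) = mex{} = 0
g(2) = mex{0} = 1
g(3) = mex{0} = 1
g(4) = mex{0,1} = 2
g(5) = mex{0,1} = 2
g(6) = mex{1,2} = 0
So g(6) = 0.
The value of a disjunctive sum is the nim-sum of the parts.
Combined value = 0 XOR 0 = 0.

0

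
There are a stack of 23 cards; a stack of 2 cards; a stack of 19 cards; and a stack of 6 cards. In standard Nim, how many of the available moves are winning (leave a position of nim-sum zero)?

0

Compute the nim-sum pairwise:
23 ^ 2 = 21
21 ^ 19 = 6
6 ^ 6 = 0
The nim-sum is already 0, so every move leaves a nonzero nim-sum — there are no winning moves.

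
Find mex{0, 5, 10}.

1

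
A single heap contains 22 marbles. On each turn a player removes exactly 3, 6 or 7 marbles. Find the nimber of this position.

0

Build the Grundy sequence with g(k) = mex{g(k−s) : s ∈ {3, 6, 7}, s ≤ k}:
k:     0  1  2  3  4  5  6  7  8  9 10 11 12 13 14 15 16 17 18 19 20 21 22
g(k):  0  0  0  1  1  1  2  2  2  3  0  0  0  1  1  1  2  2  2  3  0  0  0
So g(22) = 0.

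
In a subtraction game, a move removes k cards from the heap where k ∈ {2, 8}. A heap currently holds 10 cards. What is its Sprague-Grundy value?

Grundy values for subtraction set {2, 8}:
k:     0  1  2  3  4  5  6  7  8  9 10
g(k):  0  0  1  1  0  0  1  1  2  2  0
So g(10) = 0.

0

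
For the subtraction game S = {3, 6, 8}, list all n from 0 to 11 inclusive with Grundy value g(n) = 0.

Grundy values for subtraction set {3, 6, 8}:
g(0) = mex{} = 0
g(1) = mex{} = 0
g(2) = mex{} = 0
g(3) = mex{0} = 1
g(4) = mex{0} = 1
g(5) = mex{0} = 1
g(6) = mex{0,1} = 2
g(7) = mex{0,1} = 2
g(8) = mex{0,1} = 2
g(9) = mex{0,1,2} = 3
g(10) = mex{0,1,2} = 3
g(11) = mex{1,2} = 0
The P-positions (g = 0) in 0..11 are 0, 1, 2, 11.

0, 1, 2, 11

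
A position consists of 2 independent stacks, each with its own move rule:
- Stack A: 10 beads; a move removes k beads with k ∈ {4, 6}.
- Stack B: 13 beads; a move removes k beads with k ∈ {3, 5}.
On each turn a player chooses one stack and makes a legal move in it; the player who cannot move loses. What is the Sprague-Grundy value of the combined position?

Grundy values for stack A (subtraction set {4, 6}):
g(0) = mex{} = 0
g(1) = mex{} = 0
g(2) = mex{} = 0
g(3) = mex{} = 0
g(4) = mex{0} = 1
g(5) = mex{0} = 1
g(6) = mex{0} = 1
g(7) = mex{0} = 1
g(8) = mex{0,1} = 2
g(9) = mex{0,1} = 2
g(10) = mex{1} = 0
So g(10) = 0.
Grundy values for stack B (subtraction set {3, 5}):
g(0) = mex{} = 0
g(1) = mex{} = 0
g(2) = mex{} = 0
g(3) = mex{0} = 1
g(4) = mex{0} = 1
g(5) = mex{0} = 1
g(6) = mex{0,1} = 2
g(7) = mex{0,1} = 2
g(8) = mex{1} = 0
g(9) = mex{1,2} = 0
g(10) = mex{1,2} = 0
g(11) = mex{0,2} = 1
g(12) = mex{0,2} = 1
g(13) = mex{0} = 1
So g(13) = 1.
By the Sprague-Grundy theorem, the Grundy value of a sum of independent games is the XOR of the component values.
Combined value = 0 XOR 1 = 1.

1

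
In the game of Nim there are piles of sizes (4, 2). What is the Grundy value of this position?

6

Compute the nim-sum pairwise:
4 ^ 2 = 6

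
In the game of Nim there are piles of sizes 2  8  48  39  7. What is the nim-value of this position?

In binary:
  000010  (2)
  001000  (8)
  110000  (48)
  100111  (39)
  000111  (7)
  ------
  011010  (26)

26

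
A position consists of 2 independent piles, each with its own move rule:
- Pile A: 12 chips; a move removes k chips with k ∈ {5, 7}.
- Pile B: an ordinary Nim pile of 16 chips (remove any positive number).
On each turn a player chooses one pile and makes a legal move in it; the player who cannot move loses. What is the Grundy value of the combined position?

Build the Grundy sequence for pile A with g(k) = mex{g(k−s) : s ∈ {5, 7}, s ≤ k}:
k:     0  1  2  3  4  5  6  7  8  9 10 11 12
g(k):  0  0  0  0  0  1  1  1  1  1  2  2  0
So g(12) = 0.
Pile B is a plain Nim pile of size 16, so its Grundy value is 16.
The value of a disjunctive sum is the nim-sum of the parts.
Combined value = 0 ⊕ 16 = 16.

16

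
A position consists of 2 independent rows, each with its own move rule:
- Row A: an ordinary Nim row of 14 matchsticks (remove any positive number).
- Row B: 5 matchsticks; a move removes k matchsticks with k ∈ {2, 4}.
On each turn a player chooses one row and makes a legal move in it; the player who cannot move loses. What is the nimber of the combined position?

12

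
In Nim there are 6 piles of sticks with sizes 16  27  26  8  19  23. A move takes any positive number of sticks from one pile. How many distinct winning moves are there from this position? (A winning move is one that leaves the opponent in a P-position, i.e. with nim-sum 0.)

5

Compute the nim-sum pairwise:
16 XOR 27 = 11
11 XOR 26 = 17
17 XOR 8 = 25
25 XOR 19 = 10
10 XOR 23 = 29
The overall nim-sum is X = 29. A pile of size p has a winning move iff p XOR X < p (reduce it to p XOR X).
  16: 16 XOR 29 = 13 < 16 — winning move (to 13).
  27: 27 XOR 29 = 6 < 27 — winning move (to 6).
  26: 26 XOR 29 = 7 < 26 — winning move (to 7).
  8: 8 XOR 29 = 21 ≥ 8 — no move.
  19: 19 XOR 29 = 14 < 19 — winning move (to 14).
  23: 23 XOR 29 = 10 < 23 — winning move (to 10).
That gives 5 winning moves.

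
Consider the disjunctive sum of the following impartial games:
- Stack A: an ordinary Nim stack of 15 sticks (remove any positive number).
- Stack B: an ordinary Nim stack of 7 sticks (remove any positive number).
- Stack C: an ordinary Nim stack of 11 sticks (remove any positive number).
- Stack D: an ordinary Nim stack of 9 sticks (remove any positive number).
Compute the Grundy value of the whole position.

Stack A is a plain Nim stack of size 15, so its Grundy value is 15.
Stack B is a plain Nim stack of size 7, so its Grundy value is 7.
Stack C is a plain Nim stack of size 11, so its Grundy value is 11.
Stack D is a plain Nim stack of size 9, so its Grundy value is 9.
By the Sprague-Grundy theorem, the Grundy value of a sum of independent games is the XOR of the component values.
Combined value = 15 XOR 7 XOR 11 XOR 9 = 10.

10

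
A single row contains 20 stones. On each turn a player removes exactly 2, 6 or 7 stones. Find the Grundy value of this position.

Grundy values for subtraction set {2, 6, 7}:
k:     0  1  2  3  4  5  6  7  8  9 10 11 12 13 14 15 16 17 18 19 20
g(k):  0  0  1  1  0  0  1  1  2  0  3  1  2  0  0  1  1  0  0  1  1
So g(20) = 1.

1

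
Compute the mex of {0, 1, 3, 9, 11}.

2

The values 0, 1 are all present; 2 is the first non-negative integer missing from the set.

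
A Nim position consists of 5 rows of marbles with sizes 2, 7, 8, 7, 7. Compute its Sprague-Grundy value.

13

Bitwise XOR of the heap sizes:
  0010  (2)
  0111  (7)
  1000  (8)
  0111  (7)
  0111  (7)
  ----
  1101  (13)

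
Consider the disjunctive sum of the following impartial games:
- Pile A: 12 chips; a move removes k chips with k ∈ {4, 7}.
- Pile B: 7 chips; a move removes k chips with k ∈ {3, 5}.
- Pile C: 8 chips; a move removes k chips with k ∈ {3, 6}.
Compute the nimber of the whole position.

0

Grundy values for pile A (subtraction set {4, 7}):
g(0) = mex{} = 0
g(1) = mex{} = 0
g(2) = mex{} = 0
g(3) = mex{} = 0
g(4) = mex{0} = 1
g(5) = mex{0} = 1
g(6) = mex{0} = 1
g(7) = mex{0} = 1
g(8) = mex{0,1} = 2
g(9) = mex{0,1} = 2
g(10) = mex{0,1} = 2
g(11) = mex{1} = 0
g(12) = mex{1,2} = 0
So g(12) = 0.
Build the Grundy sequence for pile B with g(k) = mex{g(k−s) : s ∈ {3, 5}, s ≤ k}:
k:     0  1  2  3  4  5  6  7
g(k):  0  0  0  1  1  1  2  2
So g(7) = 2.
For pile C, compute g(0), g(1), … with moves {3, 6}:
g(0) = mex{} = 0
g(1) = mex{} = 0
g(2) = mex{} = 0
g(3) = mex{0} = 1
g(4) = mex{0} = 1
g(5) = mex{0} = 1
g(6) = mex{0,1} = 2
g(7) = mex{0,1} = 2
g(8) = mex{0,1} = 2
So g(8) = 2.
By the Sprague-Grundy theorem, the Grundy value of a sum of independent games is the XOR of the component values.
Combined value = 0 ⊕ 2 ⊕ 2 = 0.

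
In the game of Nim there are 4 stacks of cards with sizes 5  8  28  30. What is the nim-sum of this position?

In binary:
  00101  (5)
  01000  (8)
  11100  (28)
  11110  (30)
  -----
  01111  (15)

15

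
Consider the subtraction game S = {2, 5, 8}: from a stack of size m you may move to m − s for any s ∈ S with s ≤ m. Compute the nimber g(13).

Build the Grundy sequence with g(k) = mex{g(k−s) : s ∈ {2, 5, 8}, s ≤ k}:
g(0) = mex{} = 0
g(1) = mex{} = 0
g(2) = mex{0} = 1
g(3) = mex{0} = 1
g(4) = mex{1} = 0
g(5) = mex{0,1} = 2
g(6) = mex{0} = 1
g(7) = mex{1,2} = 0
g(8) = mex{0,1} = 2
g(9) = mex{0} = 1
g(10) = mex{1,2} = 0
g(11) = mex{1} = 0
g(12) = mex{0} = 1
g(13) = mex{0,2} = 1
So g(13) = 1.

1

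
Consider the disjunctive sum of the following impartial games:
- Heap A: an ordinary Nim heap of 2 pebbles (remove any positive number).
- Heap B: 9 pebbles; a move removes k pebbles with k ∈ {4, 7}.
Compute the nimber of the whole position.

Heap A is a plain Nim heap of size 2, so its Grundy value is 2.
For heap B, compute g(0), g(1), … with moves {4, 7}:
k:     0  1  2  3  4  5  6  7  8  9
g(k):  0  0  0  0  1  1  1  1  2  2
So g(9) = 2.
By the Sprague-Grundy theorem, the Grundy value of a sum of independent games is the XOR of the component values.
Combined value = 2 ⊕ 2 = 0.

0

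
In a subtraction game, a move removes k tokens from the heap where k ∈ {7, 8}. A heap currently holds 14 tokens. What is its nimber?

2

Build the Grundy sequence with g(k) = mex{g(k−s) : s ∈ {7, 8}, s ≤ k}:
g(0) = mex{} = 0
g(1) = mex{} = 0
g(2) = mex{} = 0
g(3) = mex{} = 0
g(4) = mex{} = 0
g(5) = mex{} = 0
g(6) = mex{} = 0
g(7) = mex{0} = 1
g(8) = mex{0} = 1
g(9) = mex{0} = 1
g(10) = mex{0} = 1
g(11) = mex{0} = 1
g(12) = mex{0} = 1
g(13) = mex{0} = 1
g(14) = mex{0,1} = 2
So g(14) = 2.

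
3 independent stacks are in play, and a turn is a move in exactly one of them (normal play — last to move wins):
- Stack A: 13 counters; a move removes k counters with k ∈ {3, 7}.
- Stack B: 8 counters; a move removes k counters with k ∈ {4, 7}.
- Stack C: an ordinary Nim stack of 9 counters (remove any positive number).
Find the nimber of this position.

10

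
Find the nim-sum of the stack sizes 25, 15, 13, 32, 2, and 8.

Compute the nim-sum pairwise:
25 ^ 15 = 22
22 ^ 13 = 27
27 ^ 32 = 59
59 ^ 2 = 57
57 ^ 8 = 49

49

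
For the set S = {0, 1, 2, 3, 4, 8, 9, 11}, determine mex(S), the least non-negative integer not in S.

5

The values 0, 1, 2, 3, 4 are all present; 5 is the first non-negative integer missing from the set.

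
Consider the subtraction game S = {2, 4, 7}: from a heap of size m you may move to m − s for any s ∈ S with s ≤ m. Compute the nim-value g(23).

1

Compute g(0), g(1), … for moves {2, 4, 7}:
k:     0  1  2  3  4  5  6  7  8  9 10 11 12 13 14 15 16 17 18 19 20 21 22 23
g(k):  0  0  1  1  2  2  0  3  1  0  2  1  0  2  1  0  2  1  0  2  1  0  2  1
So g(23) = 1.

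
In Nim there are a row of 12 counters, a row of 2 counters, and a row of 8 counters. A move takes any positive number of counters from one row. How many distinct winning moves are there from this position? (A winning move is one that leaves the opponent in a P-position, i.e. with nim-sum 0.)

1

Compute the nim-sum pairwise:
12 ⊕ 2 = 14
14 ⊕ 8 = 6
The overall nim-sum is X = 6. A row of size p has a winning move iff p XOR X < p (reduce it to p XOR X).
  12: 12 XOR 6 = 10 < 12 — winning move (to 10).
  2: 2 XOR 6 = 4 ≥ 2 — no move.
  8: 8 XOR 6 = 14 ≥ 8 — no move.
That gives 1 winning move.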